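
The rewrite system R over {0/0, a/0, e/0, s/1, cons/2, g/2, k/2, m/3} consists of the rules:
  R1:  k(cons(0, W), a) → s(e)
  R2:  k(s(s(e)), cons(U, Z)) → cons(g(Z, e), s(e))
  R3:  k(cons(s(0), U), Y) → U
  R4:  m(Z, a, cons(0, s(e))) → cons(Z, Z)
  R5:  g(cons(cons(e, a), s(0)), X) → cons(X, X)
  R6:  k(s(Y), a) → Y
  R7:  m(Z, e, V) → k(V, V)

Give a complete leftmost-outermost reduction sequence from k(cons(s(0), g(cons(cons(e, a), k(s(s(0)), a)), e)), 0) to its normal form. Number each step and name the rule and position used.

1. k(cons(s(0), g(cons(cons(e, a), k(s(s(0)), a)), e)), 0)  →  g(cons(cons(e, a), k(s(s(0)), a)), e)   [R3 at ε]
2. g(cons(cons(e, a), k(s(s(0)), a)), e)  →  g(cons(cons(e, a), s(0)), e)   [R6 at 1.2]
3. g(cons(cons(e, a), s(0)), e)  →  cons(e, e)   [R5 at ε]

cons(e, e)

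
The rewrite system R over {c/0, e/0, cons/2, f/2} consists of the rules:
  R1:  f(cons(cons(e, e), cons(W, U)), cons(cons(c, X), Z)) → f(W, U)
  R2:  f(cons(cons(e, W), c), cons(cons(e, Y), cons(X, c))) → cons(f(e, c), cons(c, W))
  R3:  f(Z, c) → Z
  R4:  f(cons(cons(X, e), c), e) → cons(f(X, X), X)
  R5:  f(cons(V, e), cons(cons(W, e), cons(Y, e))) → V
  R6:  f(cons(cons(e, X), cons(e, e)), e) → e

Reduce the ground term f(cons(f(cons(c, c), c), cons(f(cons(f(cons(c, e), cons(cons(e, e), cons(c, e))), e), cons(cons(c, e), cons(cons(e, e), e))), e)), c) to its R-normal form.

cons(cons(c, c), cons(c, e))

1. f(cons(f(cons(c, c), c), cons(f(cons(f(cons(c, e), cons(cons(e, e), cons(c, e))), e), cons(cons(c, e), cons(cons(e, e), e))), e)), c)  →  cons(f(cons(c, c), c), cons(f(cons(f(cons(c, e), cons(cons(e, e), cons(c, e))), e), cons(cons(c, e), cons(cons(e, e), e))), e))   [R3 at ε]
2. cons(f(cons(c, c), c), cons(f(cons(f(cons(c, e), cons(cons(e, e), cons(c, e))), e), cons(cons(c, e), cons(cons(e, e), e))), e))  →  cons(cons(c, c), cons(f(cons(f(cons(c, e), cons(cons(e, e), cons(c, e))), e), cons(cons(c, e), cons(cons(e, e), e))), e))   [R3 at 1]
3. cons(cons(c, c), cons(f(cons(f(cons(c, e), cons(cons(e, e), cons(c, e))), e), cons(cons(c, e), cons(cons(e, e), e))), e))  →  cons(cons(c, c), cons(f(cons(c, e), cons(cons(e, e), cons(c, e))), e))   [R5 at 2.1]
4. cons(cons(c, c), cons(f(cons(c, e), cons(cons(e, e), cons(c, e))), e))  →  cons(cons(c, c), cons(c, e))   [R5 at 2.1]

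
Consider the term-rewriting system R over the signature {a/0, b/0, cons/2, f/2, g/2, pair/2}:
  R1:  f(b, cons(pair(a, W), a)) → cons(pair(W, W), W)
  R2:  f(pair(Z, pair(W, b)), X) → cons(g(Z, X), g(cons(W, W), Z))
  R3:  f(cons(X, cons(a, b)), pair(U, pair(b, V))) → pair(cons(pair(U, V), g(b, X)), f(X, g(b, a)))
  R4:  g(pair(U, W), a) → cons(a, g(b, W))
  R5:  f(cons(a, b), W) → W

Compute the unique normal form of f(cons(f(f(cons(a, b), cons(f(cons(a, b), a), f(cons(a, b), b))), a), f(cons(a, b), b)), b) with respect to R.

1. f(cons(f(f(cons(a, b), cons(f(cons(a, b), a), f(cons(a, b), b))), a), f(cons(a, b), b)), b)  →  f(cons(f(cons(f(cons(a, b), a), f(cons(a, b), b)), a), f(cons(a, b), b)), b)   [R5 at 1.1.1]
2. f(cons(f(cons(f(cons(a, b), a), f(cons(a, b), b)), a), f(cons(a, b), b)), b)  →  f(cons(f(cons(a, f(cons(a, b), b)), a), f(cons(a, b), b)), b)   [R5 at 1.1.1.1]
3. f(cons(f(cons(a, f(cons(a, b), b)), a), f(cons(a, b), b)), b)  →  f(cons(f(cons(a, b), a), f(cons(a, b), b)), b)   [R5 at 1.1.1.2]
4. f(cons(f(cons(a, b), a), f(cons(a, b), b)), b)  →  f(cons(a, f(cons(a, b), b)), b)   [R5 at 1.1]
5. f(cons(a, f(cons(a, b), b)), b)  →  f(cons(a, b), b)   [R5 at 1.2]
6. f(cons(a, b), b)  →  b   [R5 at ε]

b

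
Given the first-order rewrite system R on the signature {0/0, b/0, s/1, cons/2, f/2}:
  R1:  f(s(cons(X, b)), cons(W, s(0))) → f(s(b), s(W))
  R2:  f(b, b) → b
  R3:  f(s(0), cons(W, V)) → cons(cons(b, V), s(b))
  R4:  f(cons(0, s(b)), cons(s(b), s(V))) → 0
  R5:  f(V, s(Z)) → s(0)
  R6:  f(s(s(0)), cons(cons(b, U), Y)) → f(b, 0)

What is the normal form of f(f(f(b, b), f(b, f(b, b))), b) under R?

b

1. f(f(f(b, b), f(b, f(b, b))), b)  →  f(f(b, f(b, f(b, b))), b)   [R2 at 1.1]
2. f(f(b, f(b, f(b, b))), b)  →  f(f(b, f(b, b)), b)   [R2 at 1.2.2]
3. f(f(b, f(b, b)), b)  →  f(f(b, b), b)   [R2 at 1.2]
4. f(f(b, b), b)  →  f(b, b)   [R2 at 1]
5. f(b, b)  →  b   [R2 at ε]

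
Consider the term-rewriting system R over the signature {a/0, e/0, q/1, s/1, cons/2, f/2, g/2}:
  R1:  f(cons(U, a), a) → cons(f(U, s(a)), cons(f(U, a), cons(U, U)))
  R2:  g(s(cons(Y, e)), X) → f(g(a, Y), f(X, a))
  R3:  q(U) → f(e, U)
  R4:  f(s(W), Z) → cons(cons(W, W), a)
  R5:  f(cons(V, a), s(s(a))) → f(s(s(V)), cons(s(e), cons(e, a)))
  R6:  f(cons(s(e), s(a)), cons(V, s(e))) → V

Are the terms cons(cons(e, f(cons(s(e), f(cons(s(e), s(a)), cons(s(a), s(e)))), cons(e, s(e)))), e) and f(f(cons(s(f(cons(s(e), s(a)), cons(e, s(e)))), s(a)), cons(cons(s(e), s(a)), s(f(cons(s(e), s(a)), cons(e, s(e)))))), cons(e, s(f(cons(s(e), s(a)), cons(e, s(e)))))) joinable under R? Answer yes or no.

Reduce t₁ = cons(cons(e, f(cons(s(e), f(cons(s(e), s(a)), cons(s(a), s(e)))), cons(e, s(e)))), e):
1. cons(cons(e, f(cons(s(e), f(cons(s(e), s(a)), cons(s(a), s(e)))), cons(e, s(e)))), e)  →  cons(cons(e, f(cons(s(e), s(a)), cons(e, s(e)))), e)   [R6 at 1.2.1.2]
2. cons(cons(e, f(cons(s(e), s(a)), cons(e, s(e)))), e)  →  cons(cons(e, e), e)   [R6 at 1.2]

Reduce t₂ = f(f(cons(s(f(cons(s(e), s(a)), cons(e, s(e)))), s(a)), cons(cons(s(e), s(a)), s(f(cons(s(e), s(a)), cons(e, s(e)))))), cons(e, s(f(cons(s(e), s(a)), cons(e, s(e)))))):
1. f(f(cons(s(f(cons(s(e), s(a)), cons(e, s(e)))), s(a)), cons(cons(s(e), s(a)), s(f(cons(s(e), s(a)), cons(e, s(e)))))), cons(e, s(f(cons(s(e), s(a)), cons(e, s(e))))))  →  f(f(cons(s(e), s(a)), cons(cons(s(e), s(a)), s(f(cons(s(e), s(a)), cons(e, s(e)))))), cons(e, s(f(cons(s(e), s(a)), cons(e, s(e))))))   [R6 at 1.1.1.1]
2. f(f(cons(s(e), s(a)), cons(cons(s(e), s(a)), s(f(cons(s(e), s(a)), cons(e, s(e)))))), cons(e, s(f(cons(s(e), s(a)), cons(e, s(e))))))  →  f(f(cons(s(e), s(a)), cons(cons(s(e), s(a)), s(e))), cons(e, s(f(cons(s(e), s(a)), cons(e, s(e))))))   [R6 at 1.2.2.1]
3. f(f(cons(s(e), s(a)), cons(cons(s(e), s(a)), s(e))), cons(e, s(f(cons(s(e), s(a)), cons(e, s(e))))))  →  f(cons(s(e), s(a)), cons(e, s(f(cons(s(e), s(a)), cons(e, s(e))))))   [R6 at 1]
4. f(cons(s(e), s(a)), cons(e, s(f(cons(s(e), s(a)), cons(e, s(e))))))  →  f(cons(s(e), s(a)), cons(e, s(e)))   [R6 at 2.2.1]
5. f(cons(s(e), s(a)), cons(e, s(e)))  →  e   [R6 at ε]

no — NF(t₁) = cons(cons(e, e), e), NF(t₂) = e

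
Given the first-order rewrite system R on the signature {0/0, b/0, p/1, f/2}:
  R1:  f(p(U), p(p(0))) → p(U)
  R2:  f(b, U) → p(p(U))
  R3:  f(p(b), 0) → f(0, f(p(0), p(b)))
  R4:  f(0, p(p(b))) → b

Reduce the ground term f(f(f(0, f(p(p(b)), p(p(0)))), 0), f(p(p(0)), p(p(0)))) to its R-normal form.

p(p(0))

1. f(f(f(0, f(p(p(b)), p(p(0)))), 0), f(p(p(0)), p(p(0))))  →  f(f(f(0, p(p(b))), 0), f(p(p(0)), p(p(0))))   [R1 at 1.1.2]
2. f(f(f(0, p(p(b))), 0), f(p(p(0)), p(p(0))))  →  f(f(b, 0), f(p(p(0)), p(p(0))))   [R4 at 1.1]
3. f(f(b, 0), f(p(p(0)), p(p(0))))  →  f(p(p(0)), f(p(p(0)), p(p(0))))   [R2 at 1]
4. f(p(p(0)), f(p(p(0)), p(p(0))))  →  f(p(p(0)), p(p(0)))   [R1 at 2]
5. f(p(p(0)), p(p(0)))  →  p(p(0))   [R1 at ε]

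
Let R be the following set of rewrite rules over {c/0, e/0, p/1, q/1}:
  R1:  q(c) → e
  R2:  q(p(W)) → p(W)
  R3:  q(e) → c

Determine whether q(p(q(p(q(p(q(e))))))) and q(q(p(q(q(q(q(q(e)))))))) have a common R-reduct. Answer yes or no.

Reduce t₁ = q(p(q(p(q(p(q(e))))))):
1. q(p(q(p(q(p(q(e)))))))  →  p(q(p(q(p(q(e))))))   [R2 at ε]
2. p(q(p(q(p(q(e))))))  →  p(p(q(p(q(e)))))   [R2 at 1]
3. p(p(q(p(q(e)))))  →  p(p(p(q(e))))   [R2 at 1.1]
4. p(p(p(q(e))))  →  p(p(p(c)))   [R3 at 1.1.1]

Reduce t₂ = q(q(p(q(q(q(q(q(e)))))))):
1. q(q(p(q(q(q(q(q(e))))))))  →  q(p(q(q(q(q(q(e)))))))   [R2 at 1]
2. q(p(q(q(q(q(q(e)))))))  →  p(q(q(q(q(q(e))))))   [R2 at ε]
3. p(q(q(q(q(q(e))))))  →  p(q(q(q(q(c)))))   [R3 at 1.1.1.1.1]
4. p(q(q(q(q(c)))))  →  p(q(q(q(e))))   [R1 at 1.1.1.1]
5. p(q(q(q(e))))  →  p(q(q(c)))   [R3 at 1.1.1]
6. p(q(q(c)))  →  p(q(e))   [R1 at 1.1]
7. p(q(e))  →  p(c)   [R3 at 1]

no — NF(t₁) = p(p(p(c))), NF(t₂) = p(c)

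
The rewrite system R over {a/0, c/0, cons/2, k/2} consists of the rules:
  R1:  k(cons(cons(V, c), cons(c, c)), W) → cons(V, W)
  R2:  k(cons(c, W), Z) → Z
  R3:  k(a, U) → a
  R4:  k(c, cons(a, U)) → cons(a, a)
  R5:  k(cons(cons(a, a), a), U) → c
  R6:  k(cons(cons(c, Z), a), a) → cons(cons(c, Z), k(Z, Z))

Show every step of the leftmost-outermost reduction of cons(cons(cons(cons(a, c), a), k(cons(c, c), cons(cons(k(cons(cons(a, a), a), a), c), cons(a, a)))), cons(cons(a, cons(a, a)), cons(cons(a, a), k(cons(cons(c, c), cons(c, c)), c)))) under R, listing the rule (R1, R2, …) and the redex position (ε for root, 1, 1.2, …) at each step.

cons(cons(cons(cons(a, c), a), cons(cons(c, c), cons(a, a))), cons(cons(a, cons(a, a)), cons(cons(a, a), cons(c, c))))

1. cons(cons(cons(cons(a, c), a), k(cons(c, c), cons(cons(k(cons(cons(a, a), a), a), c), cons(a, a)))), cons(cons(a, cons(a, a)), cons(cons(a, a), k(cons(cons(c, c), cons(c, c)), c))))  →  cons(cons(cons(cons(a, c), a), cons(cons(k(cons(cons(a, a), a), a), c), cons(a, a))), cons(cons(a, cons(a, a)), cons(cons(a, a), k(cons(cons(c, c), cons(c, c)), c))))   [R2 at 1.2]
2. cons(cons(cons(cons(a, c), a), cons(cons(k(cons(cons(a, a), a), a), c), cons(a, a))), cons(cons(a, cons(a, a)), cons(cons(a, a), k(cons(cons(c, c), cons(c, c)), c))))  →  cons(cons(cons(cons(a, c), a), cons(cons(c, c), cons(a, a))), cons(cons(a, cons(a, a)), cons(cons(a, a), k(cons(cons(c, c), cons(c, c)), c))))   [R5 at 1.2.1.1]
3. cons(cons(cons(cons(a, c), a), cons(cons(c, c), cons(a, a))), cons(cons(a, cons(a, a)), cons(cons(a, a), k(cons(cons(c, c), cons(c, c)), c))))  →  cons(cons(cons(cons(a, c), a), cons(cons(c, c), cons(a, a))), cons(cons(a, cons(a, a)), cons(cons(a, a), cons(c, c))))   [R1 at 2.2.2]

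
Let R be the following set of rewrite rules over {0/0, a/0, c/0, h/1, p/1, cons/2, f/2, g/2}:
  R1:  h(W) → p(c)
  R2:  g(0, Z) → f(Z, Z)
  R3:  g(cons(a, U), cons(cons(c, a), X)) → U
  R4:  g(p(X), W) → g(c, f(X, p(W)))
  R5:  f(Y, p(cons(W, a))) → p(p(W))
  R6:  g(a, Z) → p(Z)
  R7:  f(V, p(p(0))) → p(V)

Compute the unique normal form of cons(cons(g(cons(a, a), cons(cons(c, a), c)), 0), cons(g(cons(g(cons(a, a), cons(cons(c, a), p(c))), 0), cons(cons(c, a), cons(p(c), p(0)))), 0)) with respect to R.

1. cons(cons(g(cons(a, a), cons(cons(c, a), c)), 0), cons(g(cons(g(cons(a, a), cons(cons(c, a), p(c))), 0), cons(cons(c, a), cons(p(c), p(0)))), 0))  →  cons(cons(a, 0), cons(g(cons(g(cons(a, a), cons(cons(c, a), p(c))), 0), cons(cons(c, a), cons(p(c), p(0)))), 0))   [R3 at 1.1]
2. cons(cons(a, 0), cons(g(cons(g(cons(a, a), cons(cons(c, a), p(c))), 0), cons(cons(c, a), cons(p(c), p(0)))), 0))  →  cons(cons(a, 0), cons(g(cons(a, 0), cons(cons(c, a), cons(p(c), p(0)))), 0))   [R3 at 2.1.1.1]
3. cons(cons(a, 0), cons(g(cons(a, 0), cons(cons(c, a), cons(p(c), p(0)))), 0))  →  cons(cons(a, 0), cons(0, 0))   [R3 at 2.1]

cons(cons(a, 0), cons(0, 0))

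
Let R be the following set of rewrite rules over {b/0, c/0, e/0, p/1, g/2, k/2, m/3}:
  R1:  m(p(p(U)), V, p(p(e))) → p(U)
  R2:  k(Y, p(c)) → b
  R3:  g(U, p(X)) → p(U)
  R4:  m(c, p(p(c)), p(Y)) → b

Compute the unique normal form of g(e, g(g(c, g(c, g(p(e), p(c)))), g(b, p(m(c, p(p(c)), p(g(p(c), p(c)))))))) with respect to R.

p(e)

1. g(e, g(g(c, g(c, g(p(e), p(c)))), g(b, p(m(c, p(p(c)), p(g(p(c), p(c))))))))  →  g(e, g(g(c, g(c, p(p(e)))), g(b, p(m(c, p(p(c)), p(g(p(c), p(c))))))))   [R3 at 2.1.2.2]
2. g(e, g(g(c, g(c, p(p(e)))), g(b, p(m(c, p(p(c)), p(g(p(c), p(c))))))))  →  g(e, g(g(c, p(c)), g(b, p(m(c, p(p(c)), p(g(p(c), p(c))))))))   [R3 at 2.1.2]
3. g(e, g(g(c, p(c)), g(b, p(m(c, p(p(c)), p(g(p(c), p(c))))))))  →  g(e, g(p(c), g(b, p(m(c, p(p(c)), p(g(p(c), p(c))))))))   [R3 at 2.1]
4. g(e, g(p(c), g(b, p(m(c, p(p(c)), p(g(p(c), p(c))))))))  →  g(e, g(p(c), p(b)))   [R3 at 2.2]
5. g(e, g(p(c), p(b)))  →  g(e, p(p(c)))   [R3 at 2]
6. g(e, p(p(c)))  →  p(e)   [R3 at ε]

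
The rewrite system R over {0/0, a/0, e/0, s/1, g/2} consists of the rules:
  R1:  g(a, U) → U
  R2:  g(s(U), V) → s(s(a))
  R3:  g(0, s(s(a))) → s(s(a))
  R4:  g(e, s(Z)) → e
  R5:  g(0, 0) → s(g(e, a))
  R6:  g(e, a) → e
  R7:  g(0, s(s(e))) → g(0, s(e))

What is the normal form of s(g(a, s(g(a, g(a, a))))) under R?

1. s(g(a, s(g(a, g(a, a)))))  →  s(s(g(a, g(a, a))))   [R1 at 1]
2. s(s(g(a, g(a, a))))  →  s(s(g(a, a)))   [R1 at 1.1]
3. s(s(g(a, a)))  →  s(s(a))   [R1 at 1.1]

s(s(a))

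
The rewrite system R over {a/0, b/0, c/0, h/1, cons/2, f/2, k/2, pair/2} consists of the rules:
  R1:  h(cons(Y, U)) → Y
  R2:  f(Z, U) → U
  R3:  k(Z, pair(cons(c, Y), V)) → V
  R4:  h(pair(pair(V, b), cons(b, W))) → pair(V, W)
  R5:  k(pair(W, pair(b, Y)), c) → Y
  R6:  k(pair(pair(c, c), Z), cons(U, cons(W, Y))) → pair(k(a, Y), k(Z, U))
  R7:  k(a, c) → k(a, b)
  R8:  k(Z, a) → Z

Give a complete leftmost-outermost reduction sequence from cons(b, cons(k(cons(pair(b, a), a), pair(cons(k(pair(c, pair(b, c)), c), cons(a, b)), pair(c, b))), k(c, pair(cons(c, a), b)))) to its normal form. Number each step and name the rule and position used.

1. cons(b, cons(k(cons(pair(b, a), a), pair(cons(k(pair(c, pair(b, c)), c), cons(a, b)), pair(c, b))), k(c, pair(cons(c, a), b))))  →  cons(b, cons(k(cons(pair(b, a), a), pair(cons(c, cons(a, b)), pair(c, b))), k(c, pair(cons(c, a), b))))   [R5 at 2.1.2.1.1]
2. cons(b, cons(k(cons(pair(b, a), a), pair(cons(c, cons(a, b)), pair(c, b))), k(c, pair(cons(c, a), b))))  →  cons(b, cons(pair(c, b), k(c, pair(cons(c, a), b))))   [R3 at 2.1]
3. cons(b, cons(pair(c, b), k(c, pair(cons(c, a), b))))  →  cons(b, cons(pair(c, b), b))   [R3 at 2.2]

cons(b, cons(pair(c, b), b))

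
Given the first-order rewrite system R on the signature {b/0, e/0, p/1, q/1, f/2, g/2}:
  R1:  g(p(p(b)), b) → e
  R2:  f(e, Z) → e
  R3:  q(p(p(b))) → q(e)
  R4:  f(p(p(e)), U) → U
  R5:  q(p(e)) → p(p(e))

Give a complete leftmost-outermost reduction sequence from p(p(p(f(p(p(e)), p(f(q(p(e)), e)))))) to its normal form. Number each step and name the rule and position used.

1. p(p(p(f(p(p(e)), p(f(q(p(e)), e))))))  →  p(p(p(p(f(q(p(e)), e)))))   [R4 at 1.1.1]
2. p(p(p(p(f(q(p(e)), e)))))  →  p(p(p(p(f(p(p(e)), e)))))   [R5 at 1.1.1.1.1]
3. p(p(p(p(f(p(p(e)), e)))))  →  p(p(p(p(e))))   [R4 at 1.1.1.1]

p(p(p(p(e))))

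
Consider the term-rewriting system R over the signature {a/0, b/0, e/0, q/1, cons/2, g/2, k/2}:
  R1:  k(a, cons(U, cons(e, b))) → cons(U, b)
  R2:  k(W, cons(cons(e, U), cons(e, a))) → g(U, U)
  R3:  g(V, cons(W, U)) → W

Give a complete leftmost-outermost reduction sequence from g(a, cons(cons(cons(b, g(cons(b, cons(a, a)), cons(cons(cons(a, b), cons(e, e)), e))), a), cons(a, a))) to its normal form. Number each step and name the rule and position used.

cons(cons(b, cons(cons(a, b), cons(e, e))), a)

1. g(a, cons(cons(cons(b, g(cons(b, cons(a, a)), cons(cons(cons(a, b), cons(e, e)), e))), a), cons(a, a)))  →  cons(cons(b, g(cons(b, cons(a, a)), cons(cons(cons(a, b), cons(e, e)), e))), a)   [R3 at ε]
2. cons(cons(b, g(cons(b, cons(a, a)), cons(cons(cons(a, b), cons(e, e)), e))), a)  →  cons(cons(b, cons(cons(a, b), cons(e, e))), a)   [R3 at 1.2]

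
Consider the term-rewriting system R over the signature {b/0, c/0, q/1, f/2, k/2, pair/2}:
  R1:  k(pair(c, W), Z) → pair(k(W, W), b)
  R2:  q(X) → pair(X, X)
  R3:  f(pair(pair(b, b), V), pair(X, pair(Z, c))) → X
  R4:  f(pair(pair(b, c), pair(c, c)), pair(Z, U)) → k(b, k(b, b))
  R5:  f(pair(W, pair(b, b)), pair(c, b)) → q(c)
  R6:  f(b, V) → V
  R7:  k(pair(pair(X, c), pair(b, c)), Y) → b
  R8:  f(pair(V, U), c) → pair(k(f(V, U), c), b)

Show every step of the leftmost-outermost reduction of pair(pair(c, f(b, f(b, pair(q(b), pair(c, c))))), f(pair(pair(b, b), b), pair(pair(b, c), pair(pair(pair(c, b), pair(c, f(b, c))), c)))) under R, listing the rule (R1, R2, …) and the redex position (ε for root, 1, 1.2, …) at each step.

1. pair(pair(c, f(b, f(b, pair(q(b), pair(c, c))))), f(pair(pair(b, b), b), pair(pair(b, c), pair(pair(pair(c, b), pair(c, f(b, c))), c))))  →  pair(pair(c, f(b, pair(q(b), pair(c, c)))), f(pair(pair(b, b), b), pair(pair(b, c), pair(pair(pair(c, b), pair(c, f(b, c))), c))))   [R6 at 1.2]
2. pair(pair(c, f(b, pair(q(b), pair(c, c)))), f(pair(pair(b, b), b), pair(pair(b, c), pair(pair(pair(c, b), pair(c, f(b, c))), c))))  →  pair(pair(c, pair(q(b), pair(c, c))), f(pair(pair(b, b), b), pair(pair(b, c), pair(pair(pair(c, b), pair(c, f(b, c))), c))))   [R6 at 1.2]
3. pair(pair(c, pair(q(b), pair(c, c))), f(pair(pair(b, b), b), pair(pair(b, c), pair(pair(pair(c, b), pair(c, f(b, c))), c))))  →  pair(pair(c, pair(pair(b, b), pair(c, c))), f(pair(pair(b, b), b), pair(pair(b, c), pair(pair(pair(c, b), pair(c, f(b, c))), c))))   [R2 at 1.2.1]
4. pair(pair(c, pair(pair(b, b), pair(c, c))), f(pair(pair(b, b), b), pair(pair(b, c), pair(pair(pair(c, b), pair(c, f(b, c))), c))))  →  pair(pair(c, pair(pair(b, b), pair(c, c))), pair(b, c))   [R3 at 2]

pair(pair(c, pair(pair(b, b), pair(c, c))), pair(b, c))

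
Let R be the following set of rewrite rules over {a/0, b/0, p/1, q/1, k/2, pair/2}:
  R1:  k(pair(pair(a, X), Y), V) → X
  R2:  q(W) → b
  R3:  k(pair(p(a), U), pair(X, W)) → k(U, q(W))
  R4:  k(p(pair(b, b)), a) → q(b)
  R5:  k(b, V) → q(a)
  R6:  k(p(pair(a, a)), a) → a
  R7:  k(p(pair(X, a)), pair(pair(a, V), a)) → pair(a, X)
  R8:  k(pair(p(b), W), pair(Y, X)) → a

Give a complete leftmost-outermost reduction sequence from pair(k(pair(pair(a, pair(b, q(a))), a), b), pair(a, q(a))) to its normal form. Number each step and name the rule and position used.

pair(pair(b, b), pair(a, b))

1. pair(k(pair(pair(a, pair(b, q(a))), a), b), pair(a, q(a)))  →  pair(pair(b, q(a)), pair(a, q(a)))   [R1 at 1]
2. pair(pair(b, q(a)), pair(a, q(a)))  →  pair(pair(b, b), pair(a, q(a)))   [R2 at 1.2]
3. pair(pair(b, b), pair(a, q(a)))  →  pair(pair(b, b), pair(a, b))   [R2 at 2.2]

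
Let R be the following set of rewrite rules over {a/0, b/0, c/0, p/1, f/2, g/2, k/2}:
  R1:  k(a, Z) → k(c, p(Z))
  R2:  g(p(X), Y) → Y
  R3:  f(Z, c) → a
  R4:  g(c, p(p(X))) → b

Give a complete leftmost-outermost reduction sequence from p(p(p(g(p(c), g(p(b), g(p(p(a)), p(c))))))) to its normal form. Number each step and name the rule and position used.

p(p(p(p(c))))

1. p(p(p(g(p(c), g(p(b), g(p(p(a)), p(c)))))))  →  p(p(p(g(p(b), g(p(p(a)), p(c))))))   [R2 at 1.1.1]
2. p(p(p(g(p(b), g(p(p(a)), p(c))))))  →  p(p(p(g(p(p(a)), p(c)))))   [R2 at 1.1.1]
3. p(p(p(g(p(p(a)), p(c)))))  →  p(p(p(p(c))))   [R2 at 1.1.1]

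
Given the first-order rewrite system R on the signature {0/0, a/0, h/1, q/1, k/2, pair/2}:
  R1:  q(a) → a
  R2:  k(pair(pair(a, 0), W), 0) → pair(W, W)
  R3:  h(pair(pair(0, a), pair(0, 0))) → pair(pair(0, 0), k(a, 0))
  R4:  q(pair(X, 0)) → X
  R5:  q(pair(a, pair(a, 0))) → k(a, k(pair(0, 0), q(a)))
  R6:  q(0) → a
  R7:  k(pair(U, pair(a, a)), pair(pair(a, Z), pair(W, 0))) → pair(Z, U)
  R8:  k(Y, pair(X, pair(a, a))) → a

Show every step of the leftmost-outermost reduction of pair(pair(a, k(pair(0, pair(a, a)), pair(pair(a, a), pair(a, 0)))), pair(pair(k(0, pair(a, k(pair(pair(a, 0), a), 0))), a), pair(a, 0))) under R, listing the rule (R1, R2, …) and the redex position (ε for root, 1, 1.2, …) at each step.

1. pair(pair(a, k(pair(0, pair(a, a)), pair(pair(a, a), pair(a, 0)))), pair(pair(k(0, pair(a, k(pair(pair(a, 0), a), 0))), a), pair(a, 0)))  →  pair(pair(a, pair(a, 0)), pair(pair(k(0, pair(a, k(pair(pair(a, 0), a), 0))), a), pair(a, 0)))   [R7 at 1.2]
2. pair(pair(a, pair(a, 0)), pair(pair(k(0, pair(a, k(pair(pair(a, 0), a), 0))), a), pair(a, 0)))  →  pair(pair(a, pair(a, 0)), pair(pair(k(0, pair(a, pair(a, a))), a), pair(a, 0)))   [R2 at 2.1.1.2.2]
3. pair(pair(a, pair(a, 0)), pair(pair(k(0, pair(a, pair(a, a))), a), pair(a, 0)))  →  pair(pair(a, pair(a, 0)), pair(pair(a, a), pair(a, 0)))   [R8 at 2.1.1]

pair(pair(a, pair(a, 0)), pair(pair(a, a), pair(a, 0)))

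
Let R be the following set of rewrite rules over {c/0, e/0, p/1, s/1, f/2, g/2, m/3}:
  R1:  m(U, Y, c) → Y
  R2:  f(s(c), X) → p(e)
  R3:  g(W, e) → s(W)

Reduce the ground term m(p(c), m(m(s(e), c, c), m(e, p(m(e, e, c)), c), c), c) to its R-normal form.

p(e)

1. m(p(c), m(m(s(e), c, c), m(e, p(m(e, e, c)), c), c), c)  →  m(m(s(e), c, c), m(e, p(m(e, e, c)), c), c)   [R1 at ε]
2. m(m(s(e), c, c), m(e, p(m(e, e, c)), c), c)  →  m(e, p(m(e, e, c)), c)   [R1 at ε]
3. m(e, p(m(e, e, c)), c)  →  p(m(e, e, c))   [R1 at ε]
4. p(m(e, e, c))  →  p(e)   [R1 at 1]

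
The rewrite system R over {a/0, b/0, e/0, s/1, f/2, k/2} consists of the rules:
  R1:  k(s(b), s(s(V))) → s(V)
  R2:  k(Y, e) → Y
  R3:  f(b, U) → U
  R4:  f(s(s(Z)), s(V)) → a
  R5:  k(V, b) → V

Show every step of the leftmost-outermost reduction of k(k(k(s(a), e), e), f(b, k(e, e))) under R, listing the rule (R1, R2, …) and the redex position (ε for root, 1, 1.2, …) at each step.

1. k(k(k(s(a), e), e), f(b, k(e, e)))  →  k(k(s(a), e), f(b, k(e, e)))   [R2 at 1]
2. k(k(s(a), e), f(b, k(e, e)))  →  k(s(a), f(b, k(e, e)))   [R2 at 1]
3. k(s(a), f(b, k(e, e)))  →  k(s(a), k(e, e))   [R3 at 2]
4. k(s(a), k(e, e))  →  k(s(a), e)   [R2 at 2]
5. k(s(a), e)  →  s(a)   [R2 at ε]

s(a)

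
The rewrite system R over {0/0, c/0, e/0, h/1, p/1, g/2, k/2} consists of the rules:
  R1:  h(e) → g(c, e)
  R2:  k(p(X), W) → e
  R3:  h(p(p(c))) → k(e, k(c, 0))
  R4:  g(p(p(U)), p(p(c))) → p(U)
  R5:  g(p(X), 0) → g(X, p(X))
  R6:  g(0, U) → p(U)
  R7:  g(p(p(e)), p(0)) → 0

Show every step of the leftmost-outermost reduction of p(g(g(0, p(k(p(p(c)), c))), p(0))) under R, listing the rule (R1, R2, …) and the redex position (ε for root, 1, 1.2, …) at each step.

1. p(g(g(0, p(k(p(p(c)), c))), p(0)))  →  p(g(p(p(k(p(p(c)), c))), p(0)))   [R6 at 1.1]
2. p(g(p(p(k(p(p(c)), c))), p(0)))  →  p(g(p(p(e)), p(0)))   [R2 at 1.1.1.1]
3. p(g(p(p(e)), p(0)))  →  p(0)   [R7 at 1]

p(0)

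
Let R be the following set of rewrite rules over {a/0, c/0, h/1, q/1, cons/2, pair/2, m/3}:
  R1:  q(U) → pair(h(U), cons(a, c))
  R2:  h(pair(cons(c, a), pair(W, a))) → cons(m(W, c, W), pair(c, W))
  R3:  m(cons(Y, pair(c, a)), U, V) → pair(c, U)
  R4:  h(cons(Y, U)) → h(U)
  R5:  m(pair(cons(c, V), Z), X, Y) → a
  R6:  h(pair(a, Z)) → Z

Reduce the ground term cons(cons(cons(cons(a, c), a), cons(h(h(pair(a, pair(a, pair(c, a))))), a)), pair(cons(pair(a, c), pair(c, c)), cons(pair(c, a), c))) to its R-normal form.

1. cons(cons(cons(cons(a, c), a), cons(h(h(pair(a, pair(a, pair(c, a))))), a)), pair(cons(pair(a, c), pair(c, c)), cons(pair(c, a), c)))  →  cons(cons(cons(cons(a, c), a), cons(h(pair(a, pair(c, a))), a)), pair(cons(pair(a, c), pair(c, c)), cons(pair(c, a), c)))   [R6 at 1.2.1.1]
2. cons(cons(cons(cons(a, c), a), cons(h(pair(a, pair(c, a))), a)), pair(cons(pair(a, c), pair(c, c)), cons(pair(c, a), c)))  →  cons(cons(cons(cons(a, c), a), cons(pair(c, a), a)), pair(cons(pair(a, c), pair(c, c)), cons(pair(c, a), c)))   [R6 at 1.2.1]

cons(cons(cons(cons(a, c), a), cons(pair(c, a), a)), pair(cons(pair(a, c), pair(c, c)), cons(pair(c, a), c)))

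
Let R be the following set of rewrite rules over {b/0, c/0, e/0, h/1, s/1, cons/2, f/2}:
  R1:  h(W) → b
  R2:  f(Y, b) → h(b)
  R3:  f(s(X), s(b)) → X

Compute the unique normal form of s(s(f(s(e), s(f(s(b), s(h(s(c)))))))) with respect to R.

s(s(e))

1. s(s(f(s(e), s(f(s(b), s(h(s(c))))))))  →  s(s(f(s(e), s(f(s(b), s(b))))))   [R1 at 1.1.2.1.2.1]
2. s(s(f(s(e), s(f(s(b), s(b))))))  →  s(s(f(s(e), s(b))))   [R3 at 1.1.2.1]
3. s(s(f(s(e), s(b))))  →  s(s(e))   [R3 at 1.1]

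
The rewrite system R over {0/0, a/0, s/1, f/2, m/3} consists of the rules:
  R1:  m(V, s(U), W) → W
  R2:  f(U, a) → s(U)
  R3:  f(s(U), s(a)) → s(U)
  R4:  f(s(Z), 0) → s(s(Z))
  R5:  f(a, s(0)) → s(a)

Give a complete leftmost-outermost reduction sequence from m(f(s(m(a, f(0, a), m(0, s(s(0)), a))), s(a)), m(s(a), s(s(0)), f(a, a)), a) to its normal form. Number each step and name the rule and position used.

a

1. m(f(s(m(a, f(0, a), m(0, s(s(0)), a))), s(a)), m(s(a), s(s(0)), f(a, a)), a)  →  m(s(m(a, f(0, a), m(0, s(s(0)), a))), m(s(a), s(s(0)), f(a, a)), a)   [R3 at 1]
2. m(s(m(a, f(0, a), m(0, s(s(0)), a))), m(s(a), s(s(0)), f(a, a)), a)  →  m(s(m(a, s(0), m(0, s(s(0)), a))), m(s(a), s(s(0)), f(a, a)), a)   [R2 at 1.1.2]
3. m(s(m(a, s(0), m(0, s(s(0)), a))), m(s(a), s(s(0)), f(a, a)), a)  →  m(s(m(0, s(s(0)), a)), m(s(a), s(s(0)), f(a, a)), a)   [R1 at 1.1]
4. m(s(m(0, s(s(0)), a)), m(s(a), s(s(0)), f(a, a)), a)  →  m(s(a), m(s(a), s(s(0)), f(a, a)), a)   [R1 at 1.1]
5. m(s(a), m(s(a), s(s(0)), f(a, a)), a)  →  m(s(a), f(a, a), a)   [R1 at 2]
6. m(s(a), f(a, a), a)  →  m(s(a), s(a), a)   [R2 at 2]
7. m(s(a), s(a), a)  →  a   [R1 at ε]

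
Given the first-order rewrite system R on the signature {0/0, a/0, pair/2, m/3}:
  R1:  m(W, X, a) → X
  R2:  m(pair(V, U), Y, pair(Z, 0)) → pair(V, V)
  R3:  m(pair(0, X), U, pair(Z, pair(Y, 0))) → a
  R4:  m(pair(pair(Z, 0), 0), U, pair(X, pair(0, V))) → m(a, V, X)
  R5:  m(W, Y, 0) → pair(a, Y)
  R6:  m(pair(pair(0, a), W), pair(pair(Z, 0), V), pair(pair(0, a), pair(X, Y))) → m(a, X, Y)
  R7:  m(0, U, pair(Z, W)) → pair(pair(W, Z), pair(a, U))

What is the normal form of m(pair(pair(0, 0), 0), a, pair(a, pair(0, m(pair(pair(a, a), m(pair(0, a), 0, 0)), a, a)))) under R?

a

1. m(pair(pair(0, 0), 0), a, pair(a, pair(0, m(pair(pair(a, a), m(pair(0, a), 0, 0)), a, a))))  →  m(a, m(pair(pair(a, a), m(pair(0, a), 0, 0)), a, a), a)   [R4 at ε]
2. m(a, m(pair(pair(a, a), m(pair(0, a), 0, 0)), a, a), a)  →  m(pair(pair(a, a), m(pair(0, a), 0, 0)), a, a)   [R1 at ε]
3. m(pair(pair(a, a), m(pair(0, a), 0, 0)), a, a)  →  a   [R1 at ε]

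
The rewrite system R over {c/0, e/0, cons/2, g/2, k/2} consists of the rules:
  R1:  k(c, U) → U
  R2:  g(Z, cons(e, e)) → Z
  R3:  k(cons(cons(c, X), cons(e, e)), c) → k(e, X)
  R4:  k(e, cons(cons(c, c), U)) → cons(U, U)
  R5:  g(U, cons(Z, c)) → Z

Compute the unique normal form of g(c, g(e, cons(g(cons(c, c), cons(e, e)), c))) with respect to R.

c

1. g(c, g(e, cons(g(cons(c, c), cons(e, e)), c)))  →  g(c, g(cons(c, c), cons(e, e)))   [R5 at 2]
2. g(c, g(cons(c, c), cons(e, e)))  →  g(c, cons(c, c))   [R2 at 2]
3. g(c, cons(c, c))  →  c   [R5 at ε]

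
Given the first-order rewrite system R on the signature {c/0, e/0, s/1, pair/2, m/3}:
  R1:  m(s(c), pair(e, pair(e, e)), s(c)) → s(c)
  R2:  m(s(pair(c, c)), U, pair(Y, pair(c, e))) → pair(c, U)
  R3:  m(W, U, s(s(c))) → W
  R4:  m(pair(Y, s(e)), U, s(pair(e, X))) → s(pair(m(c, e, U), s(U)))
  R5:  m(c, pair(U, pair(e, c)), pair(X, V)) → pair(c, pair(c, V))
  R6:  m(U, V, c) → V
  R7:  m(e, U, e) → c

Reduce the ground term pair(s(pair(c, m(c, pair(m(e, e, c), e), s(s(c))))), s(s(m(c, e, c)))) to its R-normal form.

pair(s(pair(c, c)), s(s(e)))

1. pair(s(pair(c, m(c, pair(m(e, e, c), e), s(s(c))))), s(s(m(c, e, c))))  →  pair(s(pair(c, c)), s(s(m(c, e, c))))   [R3 at 1.1.2]
2. pair(s(pair(c, c)), s(s(m(c, e, c))))  →  pair(s(pair(c, c)), s(s(e)))   [R6 at 2.1.1]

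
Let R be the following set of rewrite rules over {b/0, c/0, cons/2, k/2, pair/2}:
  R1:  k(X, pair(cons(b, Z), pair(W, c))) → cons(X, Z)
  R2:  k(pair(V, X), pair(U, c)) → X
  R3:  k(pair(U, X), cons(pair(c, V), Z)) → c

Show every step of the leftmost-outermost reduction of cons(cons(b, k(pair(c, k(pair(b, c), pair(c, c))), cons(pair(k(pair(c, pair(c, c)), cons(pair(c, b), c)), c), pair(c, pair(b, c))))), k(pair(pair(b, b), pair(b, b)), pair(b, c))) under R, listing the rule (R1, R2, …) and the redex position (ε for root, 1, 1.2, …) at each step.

1. cons(cons(b, k(pair(c, k(pair(b, c), pair(c, c))), cons(pair(k(pair(c, pair(c, c)), cons(pair(c, b), c)), c), pair(c, pair(b, c))))), k(pair(pair(b, b), pair(b, b)), pair(b, c)))  →  cons(cons(b, k(pair(c, c), cons(pair(k(pair(c, pair(c, c)), cons(pair(c, b), c)), c), pair(c, pair(b, c))))), k(pair(pair(b, b), pair(b, b)), pair(b, c)))   [R2 at 1.2.1.2]
2. cons(cons(b, k(pair(c, c), cons(pair(k(pair(c, pair(c, c)), cons(pair(c, b), c)), c), pair(c, pair(b, c))))), k(pair(pair(b, b), pair(b, b)), pair(b, c)))  →  cons(cons(b, k(pair(c, c), cons(pair(c, c), pair(c, pair(b, c))))), k(pair(pair(b, b), pair(b, b)), pair(b, c)))   [R3 at 1.2.2.1.1]
3. cons(cons(b, k(pair(c, c), cons(pair(c, c), pair(c, pair(b, c))))), k(pair(pair(b, b), pair(b, b)), pair(b, c)))  →  cons(cons(b, c), k(pair(pair(b, b), pair(b, b)), pair(b, c)))   [R3 at 1.2]
4. cons(cons(b, c), k(pair(pair(b, b), pair(b, b)), pair(b, c)))  →  cons(cons(b, c), pair(b, b))   [R2 at 2]

cons(cons(b, c), pair(b, b))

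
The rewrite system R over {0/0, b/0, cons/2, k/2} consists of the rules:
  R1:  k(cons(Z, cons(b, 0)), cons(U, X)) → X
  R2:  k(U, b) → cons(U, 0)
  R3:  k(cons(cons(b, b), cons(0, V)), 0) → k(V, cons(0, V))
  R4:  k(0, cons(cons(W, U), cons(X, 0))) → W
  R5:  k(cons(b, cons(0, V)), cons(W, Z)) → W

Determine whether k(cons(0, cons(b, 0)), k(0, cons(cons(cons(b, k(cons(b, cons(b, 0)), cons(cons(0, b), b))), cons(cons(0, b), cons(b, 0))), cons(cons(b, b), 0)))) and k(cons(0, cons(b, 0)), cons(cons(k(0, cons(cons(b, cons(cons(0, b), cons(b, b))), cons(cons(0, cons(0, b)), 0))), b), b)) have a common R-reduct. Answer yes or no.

yes — NF(t₁) = b, NF(t₂) = b

Reduce t₁ = k(cons(0, cons(b, 0)), k(0, cons(cons(cons(b, k(cons(b, cons(b, 0)), cons(cons(0, b), b))), cons(cons(0, b), cons(b, 0))), cons(cons(b, b), 0)))):
1. k(cons(0, cons(b, 0)), k(0, cons(cons(cons(b, k(cons(b, cons(b, 0)), cons(cons(0, b), b))), cons(cons(0, b), cons(b, 0))), cons(cons(b, b), 0))))  →  k(cons(0, cons(b, 0)), cons(b, k(cons(b, cons(b, 0)), cons(cons(0, b), b))))   [R4 at 2]
2. k(cons(0, cons(b, 0)), cons(b, k(cons(b, cons(b, 0)), cons(cons(0, b), b))))  →  k(cons(b, cons(b, 0)), cons(cons(0, b), b))   [R1 at ε]
3. k(cons(b, cons(b, 0)), cons(cons(0, b), b))  →  b   [R1 at ε]

Reduce t₂ = k(cons(0, cons(b, 0)), cons(cons(k(0, cons(cons(b, cons(cons(0, b), cons(b, b))), cons(cons(0, cons(0, b)), 0))), b), b)):
1. k(cons(0, cons(b, 0)), cons(cons(k(0, cons(cons(b, cons(cons(0, b), cons(b, b))), cons(cons(0, cons(0, b)), 0))), b), b))  →  b   [R1 at ε]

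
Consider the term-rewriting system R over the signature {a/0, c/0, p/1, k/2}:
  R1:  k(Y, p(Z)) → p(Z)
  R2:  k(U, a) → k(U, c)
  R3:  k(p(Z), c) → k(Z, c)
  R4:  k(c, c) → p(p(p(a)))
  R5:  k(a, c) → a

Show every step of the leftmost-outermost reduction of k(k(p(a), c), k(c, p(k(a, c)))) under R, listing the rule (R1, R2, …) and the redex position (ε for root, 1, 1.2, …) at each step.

p(a)

1. k(k(p(a), c), k(c, p(k(a, c))))  →  k(k(a, c), k(c, p(k(a, c))))   [R3 at 1]
2. k(k(a, c), k(c, p(k(a, c))))  →  k(a, k(c, p(k(a, c))))   [R5 at 1]
3. k(a, k(c, p(k(a, c))))  →  k(a, p(k(a, c)))   [R1 at 2]
4. k(a, p(k(a, c)))  →  p(k(a, c))   [R1 at ε]
5. p(k(a, c))  →  p(a)   [R5 at 1]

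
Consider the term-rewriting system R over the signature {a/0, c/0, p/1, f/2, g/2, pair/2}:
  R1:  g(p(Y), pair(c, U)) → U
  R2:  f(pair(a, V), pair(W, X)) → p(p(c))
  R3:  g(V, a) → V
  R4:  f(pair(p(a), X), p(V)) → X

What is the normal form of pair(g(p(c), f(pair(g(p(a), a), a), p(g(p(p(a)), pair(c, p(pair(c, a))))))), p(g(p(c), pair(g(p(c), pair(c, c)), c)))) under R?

1. pair(g(p(c), f(pair(g(p(a), a), a), p(g(p(p(a)), pair(c, p(pair(c, a))))))), p(g(p(c), pair(g(p(c), pair(c, c)), c))))  →  pair(g(p(c), f(pair(p(a), a), p(g(p(p(a)), pair(c, p(pair(c, a))))))), p(g(p(c), pair(g(p(c), pair(c, c)), c))))   [R3 at 1.2.1.1]
2. pair(g(p(c), f(pair(p(a), a), p(g(p(p(a)), pair(c, p(pair(c, a))))))), p(g(p(c), pair(g(p(c), pair(c, c)), c))))  →  pair(g(p(c), a), p(g(p(c), pair(g(p(c), pair(c, c)), c))))   [R4 at 1.2]
3. pair(g(p(c), a), p(g(p(c), pair(g(p(c), pair(c, c)), c))))  →  pair(p(c), p(g(p(c), pair(g(p(c), pair(c, c)), c))))   [R3 at 1]
4. pair(p(c), p(g(p(c), pair(g(p(c), pair(c, c)), c))))  →  pair(p(c), p(g(p(c), pair(c, c))))   [R1 at 2.1.2.1]
5. pair(p(c), p(g(p(c), pair(c, c))))  →  pair(p(c), p(c))   [R1 at 2.1]

pair(p(c), p(c))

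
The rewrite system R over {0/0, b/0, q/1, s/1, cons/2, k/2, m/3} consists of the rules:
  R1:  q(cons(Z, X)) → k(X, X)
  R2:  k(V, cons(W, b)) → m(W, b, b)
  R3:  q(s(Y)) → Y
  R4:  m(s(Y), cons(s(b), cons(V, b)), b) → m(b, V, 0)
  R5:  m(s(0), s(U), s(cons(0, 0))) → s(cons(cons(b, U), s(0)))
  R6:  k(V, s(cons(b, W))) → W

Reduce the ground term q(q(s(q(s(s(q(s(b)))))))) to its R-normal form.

1. q(q(s(q(s(s(q(s(b))))))))  →  q(q(s(s(q(s(b))))))   [R3 at 1]
2. q(q(s(s(q(s(b))))))  →  q(s(q(s(b))))   [R3 at 1]
3. q(s(q(s(b))))  →  q(s(b))   [R3 at ε]
4. q(s(b))  →  b   [R3 at ε]

b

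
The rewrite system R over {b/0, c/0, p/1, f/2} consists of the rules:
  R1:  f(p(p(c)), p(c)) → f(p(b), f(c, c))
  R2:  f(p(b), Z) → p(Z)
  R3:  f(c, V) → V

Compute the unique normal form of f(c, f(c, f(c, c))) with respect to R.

1. f(c, f(c, f(c, c)))  →  f(c, f(c, c))   [R3 at ε]
2. f(c, f(c, c))  →  f(c, c)   [R3 at ε]
3. f(c, c)  →  c   [R3 at ε]

c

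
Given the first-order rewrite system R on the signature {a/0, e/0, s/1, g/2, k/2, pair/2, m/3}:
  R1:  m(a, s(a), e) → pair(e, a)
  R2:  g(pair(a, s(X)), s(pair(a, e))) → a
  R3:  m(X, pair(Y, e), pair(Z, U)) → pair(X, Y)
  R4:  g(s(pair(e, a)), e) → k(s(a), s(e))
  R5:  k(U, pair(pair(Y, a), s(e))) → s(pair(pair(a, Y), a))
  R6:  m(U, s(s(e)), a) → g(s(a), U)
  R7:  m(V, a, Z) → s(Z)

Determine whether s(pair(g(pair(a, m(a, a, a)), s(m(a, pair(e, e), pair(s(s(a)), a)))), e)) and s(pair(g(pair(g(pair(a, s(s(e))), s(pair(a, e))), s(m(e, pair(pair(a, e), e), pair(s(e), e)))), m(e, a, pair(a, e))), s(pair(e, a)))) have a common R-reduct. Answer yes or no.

no — NF(t₁) = s(pair(a, e)), NF(t₂) = s(pair(a, s(pair(e, a))))

Reduce t₁ = s(pair(g(pair(a, m(a, a, a)), s(m(a, pair(e, e), pair(s(s(a)), a)))), e)):
1. s(pair(g(pair(a, m(a, a, a)), s(m(a, pair(e, e), pair(s(s(a)), a)))), e))  →  s(pair(g(pair(a, s(a)), s(m(a, pair(e, e), pair(s(s(a)), a)))), e))   [R7 at 1.1.1.2]
2. s(pair(g(pair(a, s(a)), s(m(a, pair(e, e), pair(s(s(a)), a)))), e))  →  s(pair(g(pair(a, s(a)), s(pair(a, e))), e))   [R3 at 1.1.2.1]
3. s(pair(g(pair(a, s(a)), s(pair(a, e))), e))  →  s(pair(a, e))   [R2 at 1.1]

Reduce t₂ = s(pair(g(pair(g(pair(a, s(s(e))), s(pair(a, e))), s(m(e, pair(pair(a, e), e), pair(s(e), e)))), m(e, a, pair(a, e))), s(pair(e, a)))):
1. s(pair(g(pair(g(pair(a, s(s(e))), s(pair(a, e))), s(m(e, pair(pair(a, e), e), pair(s(e), e)))), m(e, a, pair(a, e))), s(pair(e, a))))  →  s(pair(g(pair(a, s(m(e, pair(pair(a, e), e), pair(s(e), e)))), m(e, a, pair(a, e))), s(pair(e, a))))   [R2 at 1.1.1.1]
2. s(pair(g(pair(a, s(m(e, pair(pair(a, e), e), pair(s(e), e)))), m(e, a, pair(a, e))), s(pair(e, a))))  →  s(pair(g(pair(a, s(pair(e, pair(a, e)))), m(e, a, pair(a, e))), s(pair(e, a))))   [R3 at 1.1.1.2.1]
3. s(pair(g(pair(a, s(pair(e, pair(a, e)))), m(e, a, pair(a, e))), s(pair(e, a))))  →  s(pair(g(pair(a, s(pair(e, pair(a, e)))), s(pair(a, e))), s(pair(e, a))))   [R7 at 1.1.2]
4. s(pair(g(pair(a, s(pair(e, pair(a, e)))), s(pair(a, e))), s(pair(e, a))))  →  s(pair(a, s(pair(e, a))))   [R2 at 1.1]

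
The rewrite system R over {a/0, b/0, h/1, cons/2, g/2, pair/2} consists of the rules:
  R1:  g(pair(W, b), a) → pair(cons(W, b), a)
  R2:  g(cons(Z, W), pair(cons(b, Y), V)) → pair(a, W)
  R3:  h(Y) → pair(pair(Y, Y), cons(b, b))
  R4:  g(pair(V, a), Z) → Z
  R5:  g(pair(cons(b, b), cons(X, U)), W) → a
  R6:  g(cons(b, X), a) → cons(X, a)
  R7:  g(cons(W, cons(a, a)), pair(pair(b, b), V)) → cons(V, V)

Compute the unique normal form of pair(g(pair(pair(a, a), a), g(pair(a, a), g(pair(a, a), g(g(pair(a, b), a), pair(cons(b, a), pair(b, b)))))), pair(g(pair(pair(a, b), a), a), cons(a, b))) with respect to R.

pair(pair(cons(b, a), pair(b, b)), pair(a, cons(a, b)))

1. pair(g(pair(pair(a, a), a), g(pair(a, a), g(pair(a, a), g(g(pair(a, b), a), pair(cons(b, a), pair(b, b)))))), pair(g(pair(pair(a, b), a), a), cons(a, b)))  →  pair(g(pair(a, a), g(pair(a, a), g(g(pair(a, b), a), pair(cons(b, a), pair(b, b))))), pair(g(pair(pair(a, b), a), a), cons(a, b)))   [R4 at 1]
2. pair(g(pair(a, a), g(pair(a, a), g(g(pair(a, b), a), pair(cons(b, a), pair(b, b))))), pair(g(pair(pair(a, b), a), a), cons(a, b)))  →  pair(g(pair(a, a), g(g(pair(a, b), a), pair(cons(b, a), pair(b, b)))), pair(g(pair(pair(a, b), a), a), cons(a, b)))   [R4 at 1]
3. pair(g(pair(a, a), g(g(pair(a, b), a), pair(cons(b, a), pair(b, b)))), pair(g(pair(pair(a, b), a), a), cons(a, b)))  →  pair(g(g(pair(a, b), a), pair(cons(b, a), pair(b, b))), pair(g(pair(pair(a, b), a), a), cons(a, b)))   [R4 at 1]
4. pair(g(g(pair(a, b), a), pair(cons(b, a), pair(b, b))), pair(g(pair(pair(a, b), a), a), cons(a, b)))  →  pair(g(pair(cons(a, b), a), pair(cons(b, a), pair(b, b))), pair(g(pair(pair(a, b), a), a), cons(a, b)))   [R1 at 1.1]
5. pair(g(pair(cons(a, b), a), pair(cons(b, a), pair(b, b))), pair(g(pair(pair(a, b), a), a), cons(a, b)))  →  pair(pair(cons(b, a), pair(b, b)), pair(g(pair(pair(a, b), a), a), cons(a, b)))   [R4 at 1]
6. pair(pair(cons(b, a), pair(b, b)), pair(g(pair(pair(a, b), a), a), cons(a, b)))  →  pair(pair(cons(b, a), pair(b, b)), pair(a, cons(a, b)))   [R4 at 2.1]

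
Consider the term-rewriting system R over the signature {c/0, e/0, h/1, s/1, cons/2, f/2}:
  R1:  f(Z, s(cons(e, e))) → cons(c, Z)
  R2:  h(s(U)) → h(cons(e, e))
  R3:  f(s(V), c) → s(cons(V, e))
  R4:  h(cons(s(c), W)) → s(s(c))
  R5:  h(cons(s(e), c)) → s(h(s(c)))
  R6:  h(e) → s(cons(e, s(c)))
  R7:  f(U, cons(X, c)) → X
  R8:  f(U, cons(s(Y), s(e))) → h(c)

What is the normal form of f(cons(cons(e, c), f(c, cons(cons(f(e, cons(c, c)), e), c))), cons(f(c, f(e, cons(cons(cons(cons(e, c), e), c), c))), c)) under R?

cons(cons(e, c), e)

1. f(cons(cons(e, c), f(c, cons(cons(f(e, cons(c, c)), e), c))), cons(f(c, f(e, cons(cons(cons(cons(e, c), e), c), c))), c))  →  f(c, f(e, cons(cons(cons(cons(e, c), e), c), c)))   [R7 at ε]
2. f(c, f(e, cons(cons(cons(cons(e, c), e), c), c)))  →  f(c, cons(cons(cons(e, c), e), c))   [R7 at 2]
3. f(c, cons(cons(cons(e, c), e), c))  →  cons(cons(e, c), e)   [R7 at ε]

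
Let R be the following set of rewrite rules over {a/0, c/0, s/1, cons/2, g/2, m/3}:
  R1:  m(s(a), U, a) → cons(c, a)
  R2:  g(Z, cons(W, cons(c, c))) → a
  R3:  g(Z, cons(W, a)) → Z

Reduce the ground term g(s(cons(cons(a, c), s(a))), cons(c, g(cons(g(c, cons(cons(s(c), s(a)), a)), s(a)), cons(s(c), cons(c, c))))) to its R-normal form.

s(cons(cons(a, c), s(a)))

1. g(s(cons(cons(a, c), s(a))), cons(c, g(cons(g(c, cons(cons(s(c), s(a)), a)), s(a)), cons(s(c), cons(c, c)))))  →  g(s(cons(cons(a, c), s(a))), cons(c, a))   [R2 at 2.2]
2. g(s(cons(cons(a, c), s(a))), cons(c, a))  →  s(cons(cons(a, c), s(a)))   [R3 at ε]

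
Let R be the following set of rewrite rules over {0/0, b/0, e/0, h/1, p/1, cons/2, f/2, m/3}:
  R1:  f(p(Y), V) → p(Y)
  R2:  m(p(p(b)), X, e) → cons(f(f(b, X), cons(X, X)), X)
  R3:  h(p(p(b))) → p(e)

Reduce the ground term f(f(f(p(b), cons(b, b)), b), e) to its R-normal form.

p(b)

1. f(f(f(p(b), cons(b, b)), b), e)  →  f(f(p(b), b), e)   [R1 at 1.1]
2. f(f(p(b), b), e)  →  f(p(b), e)   [R1 at 1]
3. f(p(b), e)  →  p(b)   [R1 at ε]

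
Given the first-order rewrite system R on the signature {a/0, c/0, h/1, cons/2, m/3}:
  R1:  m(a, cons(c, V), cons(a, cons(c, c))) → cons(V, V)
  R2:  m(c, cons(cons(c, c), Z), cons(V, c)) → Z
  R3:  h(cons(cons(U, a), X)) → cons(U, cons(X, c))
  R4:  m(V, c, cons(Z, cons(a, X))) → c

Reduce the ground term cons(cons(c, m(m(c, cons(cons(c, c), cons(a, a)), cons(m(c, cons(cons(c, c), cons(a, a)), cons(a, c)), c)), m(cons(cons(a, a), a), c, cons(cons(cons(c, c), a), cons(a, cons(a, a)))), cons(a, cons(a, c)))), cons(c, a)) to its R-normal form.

cons(cons(c, c), cons(c, a))

1. cons(cons(c, m(m(c, cons(cons(c, c), cons(a, a)), cons(m(c, cons(cons(c, c), cons(a, a)), cons(a, c)), c)), m(cons(cons(a, a), a), c, cons(cons(cons(c, c), a), cons(a, cons(a, a)))), cons(a, cons(a, c)))), cons(c, a))  →  cons(cons(c, m(cons(a, a), m(cons(cons(a, a), a), c, cons(cons(cons(c, c), a), cons(a, cons(a, a)))), cons(a, cons(a, c)))), cons(c, a))   [R2 at 1.2.1]
2. cons(cons(c, m(cons(a, a), m(cons(cons(a, a), a), c, cons(cons(cons(c, c), a), cons(a, cons(a, a)))), cons(a, cons(a, c)))), cons(c, a))  →  cons(cons(c, m(cons(a, a), c, cons(a, cons(a, c)))), cons(c, a))   [R4 at 1.2.2]
3. cons(cons(c, m(cons(a, a), c, cons(a, cons(a, c)))), cons(c, a))  →  cons(cons(c, c), cons(c, a))   [R4 at 1.2]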